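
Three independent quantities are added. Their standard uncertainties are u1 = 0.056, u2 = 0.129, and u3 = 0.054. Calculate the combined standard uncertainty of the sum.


For a sum of independent quantities, uc = sqrt(u1^2 + u2^2 + u3^2).
uc = sqrt(0.056^2 + 0.129^2 + 0.054^2)
uc = sqrt(0.003136 + 0.016641 + 0.002916)
uc = 0.1506

0.1506


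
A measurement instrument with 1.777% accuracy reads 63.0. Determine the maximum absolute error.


Absolute error = (accuracy% / 100) * reading.
Error = (1.777 / 100) * 63.0
Error = 0.01777 * 63.0
Error = 1.1195

1.1195


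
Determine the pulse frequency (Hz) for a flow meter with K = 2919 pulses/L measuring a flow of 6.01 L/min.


Frequency = K * Q / 60 (converting L/min to L/s).
f = 2919 * 6.01 / 60
f = 17543.19 / 60
f = 292.39 Hz

292.39 Hz


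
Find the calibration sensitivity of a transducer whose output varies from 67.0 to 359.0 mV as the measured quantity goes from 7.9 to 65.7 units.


Sensitivity = (y2 - y1) / (x2 - x1).
S = (359.0 - 67.0) / (65.7 - 7.9)
S = 292.0 / 57.8
S = 5.0519 mV/unit

5.0519 mV/unit


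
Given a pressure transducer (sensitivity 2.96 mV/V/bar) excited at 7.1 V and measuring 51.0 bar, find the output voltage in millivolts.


Output = sensitivity * Vex * P.
Vout = 2.96 * 7.1 * 51.0
Vout = 21.016 * 51.0
Vout = 1071.82 mV

1071.82 mV


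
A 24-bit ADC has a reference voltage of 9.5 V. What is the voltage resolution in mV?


The resolution (LSB) of an ADC is Vref / 2^n.
LSB = 9.5 / 2^24
LSB = 9.5 / 16777216
LSB = 5.7e-07 V = 0.00056624 mV

0.00056624 mV


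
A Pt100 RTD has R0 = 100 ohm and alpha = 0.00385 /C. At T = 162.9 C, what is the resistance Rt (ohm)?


The RTD equation: Rt = R0 * (1 + alpha * T).
Rt = 100 * (1 + 0.00385 * 162.9)
Rt = 100 * (1 + 0.627165)
Rt = 100 * 1.627165
Rt = 162.717 ohm

162.717 ohm


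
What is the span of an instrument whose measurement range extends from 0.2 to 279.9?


Span = upper range - lower range.
Span = 279.9 - (0.2)
Span = 279.7

279.7


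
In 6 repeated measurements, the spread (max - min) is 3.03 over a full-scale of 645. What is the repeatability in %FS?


Repeatability = (spread / full scale) * 100%.
R = (3.03 / 645) * 100
R = 0.47 %FS

0.47 %FS


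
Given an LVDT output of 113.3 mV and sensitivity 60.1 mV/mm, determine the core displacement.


Displacement = Vout / sensitivity.
d = 113.3 / 60.1
d = 1.885 mm

1.885 mm


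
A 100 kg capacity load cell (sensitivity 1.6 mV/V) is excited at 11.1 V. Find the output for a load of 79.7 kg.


Vout = rated_output * Vex * (load / capacity).
Vout = 1.6 * 11.1 * (79.7 / 100)
Vout = 1.6 * 11.1 * 0.797
Vout = 14.155 mV

14.155 mV


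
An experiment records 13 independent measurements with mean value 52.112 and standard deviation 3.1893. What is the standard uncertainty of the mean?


The standard uncertainty for Type A evaluation is u = s / sqrt(n).
u = 3.1893 / sqrt(13)
u = 3.1893 / 3.6056
u = 0.8846

0.8846


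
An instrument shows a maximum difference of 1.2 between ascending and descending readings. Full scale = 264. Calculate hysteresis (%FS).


Hysteresis = (max difference / full scale) * 100%.
H = (1.2 / 264) * 100
H = 0.455 %FS

0.455 %FS


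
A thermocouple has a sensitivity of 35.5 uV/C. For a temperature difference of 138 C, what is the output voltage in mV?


The thermocouple output V = sensitivity * dT.
V = 35.5 uV/C * 138 C
V = 4899.0 uV
V = 4.899 mV

4.899 mV


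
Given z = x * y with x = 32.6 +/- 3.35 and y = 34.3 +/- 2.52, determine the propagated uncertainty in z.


For a product z = x*y, the relative uncertainty is:
uz/z = sqrt((ux/x)^2 + (uy/y)^2)
Relative uncertainties: ux/x = 3.35/32.6 = 0.102761
uy/y = 2.52/34.3 = 0.073469
z = 32.6 * 34.3 = 1118.2
uz = 1118.2 * sqrt(0.102761^2 + 0.073469^2) = 141.252

141.252


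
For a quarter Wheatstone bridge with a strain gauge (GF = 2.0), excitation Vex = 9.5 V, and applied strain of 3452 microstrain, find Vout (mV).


Quarter bridge output: Vout = (GF * epsilon * Vex) / 4.
Vout = (2.0 * 3452e-6 * 9.5) / 4
Vout = 0.065588 / 4 V
Vout = 0.016397 V = 16.397 mV

16.397 mV


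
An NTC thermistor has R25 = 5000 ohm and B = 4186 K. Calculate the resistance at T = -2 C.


NTC thermistor equation: Rt = R25 * exp(B * (1/T - 1/T25)).
T in Kelvin: 271.15 K, T25 = 298.15 K
1/T - 1/T25 = 1/271.15 - 1/298.15 = 0.00033398
B * (1/T - 1/T25) = 4186 * 0.00033398 = 1.398
Rt = 5000 * exp(1.398) = 20236.2 ohm

20236.2 ohm


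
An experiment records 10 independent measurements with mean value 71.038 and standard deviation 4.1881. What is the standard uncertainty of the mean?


The standard uncertainty for Type A evaluation is u = s / sqrt(n).
u = 4.1881 / sqrt(10)
u = 4.1881 / 3.1623
u = 1.3244

1.3244


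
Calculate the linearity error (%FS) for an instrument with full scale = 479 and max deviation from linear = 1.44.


Linearity error = (max deviation / full scale) * 100%.
Linearity = (1.44 / 479) * 100
Linearity = 0.301 %FS

0.301 %FS


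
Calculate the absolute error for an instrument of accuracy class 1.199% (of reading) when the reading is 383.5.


Absolute error = (accuracy% / 100) * reading.
Error = (1.199 / 100) * 383.5
Error = 0.01199 * 383.5
Error = 4.5982

4.5982


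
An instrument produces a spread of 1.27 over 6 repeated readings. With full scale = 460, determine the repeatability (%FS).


Repeatability = (spread / full scale) * 100%.
R = (1.27 / 460) * 100
R = 0.276 %FS

0.276 %FS


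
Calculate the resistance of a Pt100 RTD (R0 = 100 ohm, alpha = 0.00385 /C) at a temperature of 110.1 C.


The RTD equation: Rt = R0 * (1 + alpha * T).
Rt = 100 * (1 + 0.00385 * 110.1)
Rt = 100 * (1 + 0.423885)
Rt = 100 * 1.423885
Rt = 142.388 ohm

142.388 ohm


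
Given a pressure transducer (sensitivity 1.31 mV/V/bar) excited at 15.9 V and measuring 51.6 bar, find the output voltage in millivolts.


Output = sensitivity * Vex * P.
Vout = 1.31 * 15.9 * 51.6
Vout = 20.829 * 51.6
Vout = 1074.78 mV

1074.78 mV


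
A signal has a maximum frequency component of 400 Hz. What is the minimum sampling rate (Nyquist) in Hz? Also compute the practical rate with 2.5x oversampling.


By Nyquist theorem, fs_min = 2 * fmax.
fs_min = 2 * 400 = 800 Hz
Practical rate = 2.5 * fs_min = 2.5 * 800 = 2000 Hz

fs_min = 800 Hz, fs_practical = 2000 Hz


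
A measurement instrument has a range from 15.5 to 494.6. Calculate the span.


Span = upper range - lower range.
Span = 494.6 - (15.5)
Span = 479.1

479.1


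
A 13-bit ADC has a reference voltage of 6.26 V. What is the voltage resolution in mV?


The resolution (LSB) of an ADC is Vref / 2^n.
LSB = 6.26 / 2^13
LSB = 6.26 / 8192
LSB = 0.00076416 V = 0.76416016 mV

0.76416016 mV


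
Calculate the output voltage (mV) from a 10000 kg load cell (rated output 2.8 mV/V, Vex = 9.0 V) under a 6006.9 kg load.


Vout = rated_output * Vex * (load / capacity).
Vout = 2.8 * 9.0 * (6006.9 / 10000)
Vout = 2.8 * 9.0 * 0.60069
Vout = 15.137 mV

15.137 mV


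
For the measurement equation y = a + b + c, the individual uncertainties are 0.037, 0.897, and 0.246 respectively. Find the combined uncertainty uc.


For a sum of independent quantities, uc = sqrt(u1^2 + u2^2 + u3^2).
uc = sqrt(0.037^2 + 0.897^2 + 0.246^2)
uc = sqrt(0.001369 + 0.804609 + 0.060516)
uc = 0.9309

0.9309


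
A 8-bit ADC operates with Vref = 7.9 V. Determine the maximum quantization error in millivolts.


The maximum quantization error is +/- LSB/2.
LSB = Vref / 2^n = 7.9 / 256 = 0.03085938 V
Max error = LSB / 2 = 0.03085938 / 2 = 0.01542969 V
Max error = 15.4297 mV

15.4297 mV


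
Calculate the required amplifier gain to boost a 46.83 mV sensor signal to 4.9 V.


Gain = Vout / Vin (converting to same units).
G = 4.9 V / 46.83 mV
G = 4900.0 mV / 46.83 mV
G = 104.63

104.63


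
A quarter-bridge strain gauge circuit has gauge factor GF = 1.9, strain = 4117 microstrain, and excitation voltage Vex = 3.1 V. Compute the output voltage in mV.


Quarter bridge output: Vout = (GF * epsilon * Vex) / 4.
Vout = (1.9 * 4117e-6 * 3.1) / 4
Vout = 0.02424913 / 4 V
Vout = 0.00606228 V = 6.0623 mV

6.0623 mV


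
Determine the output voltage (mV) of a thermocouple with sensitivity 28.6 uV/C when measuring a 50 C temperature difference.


The thermocouple output V = sensitivity * dT.
V = 28.6 uV/C * 50 C
V = 1430.0 uV
V = 1.43 mV

1.43 mV


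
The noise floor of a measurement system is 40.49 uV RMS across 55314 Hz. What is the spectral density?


Noise spectral density = Vrms / sqrt(BW).
NSD = 40.49 / sqrt(55314)
NSD = 40.49 / 235.1893
NSD = 0.1722 uV/sqrt(Hz)

0.1722 uV/sqrt(Hz)


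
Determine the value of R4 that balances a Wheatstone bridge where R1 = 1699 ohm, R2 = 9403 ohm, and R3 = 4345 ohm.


At balance: R1*R4 = R2*R3, so R4 = R2*R3/R1.
R4 = 9403 * 4345 / 1699
R4 = 40856035 / 1699
R4 = 24047.11 ohm

24047.11 ohm


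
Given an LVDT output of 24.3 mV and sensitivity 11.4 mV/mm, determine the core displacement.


Displacement = Vout / sensitivity.
d = 24.3 / 11.4
d = 2.132 mm

2.132 mm


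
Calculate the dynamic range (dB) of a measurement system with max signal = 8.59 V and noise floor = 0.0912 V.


Dynamic range = 20 * log10(Vmax / Vnoise).
DR = 20 * log10(8.59 / 0.0912)
DR = 20 * log10(94.19)
DR = 39.48 dB

39.48 dB


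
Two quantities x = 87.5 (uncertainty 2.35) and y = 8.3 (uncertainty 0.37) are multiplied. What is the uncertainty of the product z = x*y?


For a product z = x*y, the relative uncertainty is:
uz/z = sqrt((ux/x)^2 + (uy/y)^2)
Relative uncertainties: ux/x = 2.35/87.5 = 0.026857
uy/y = 0.37/8.3 = 0.044578
z = 87.5 * 8.3 = 726.3
uz = 726.3 * sqrt(0.026857^2 + 0.044578^2) = 37.797

37.797


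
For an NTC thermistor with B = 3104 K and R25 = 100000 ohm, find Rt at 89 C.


NTC thermistor equation: Rt = R25 * exp(B * (1/T - 1/T25)).
T in Kelvin: 362.15 K, T25 = 298.15 K
1/T - 1/T25 = 1/362.15 - 1/298.15 = -0.00059273
B * (1/T - 1/T25) = 3104 * -0.00059273 = -1.8398
Rt = 100000 * exp(-1.8398) = 15884.4 ohm

15884.4 ohm


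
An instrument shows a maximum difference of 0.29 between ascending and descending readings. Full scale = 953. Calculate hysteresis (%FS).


Hysteresis = (max difference / full scale) * 100%.
H = (0.29 / 953) * 100
H = 0.03 %FS

0.03 %FS


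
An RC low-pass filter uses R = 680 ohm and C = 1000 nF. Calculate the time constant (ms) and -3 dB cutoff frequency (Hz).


Time constant: tau = R * C.
tau = 680 * 1.00e-06 = 0.00068 s
tau = 0.68 ms
Cutoff frequency: fc = 1 / (2*pi*R*C).
fc = 1 / (2*pi*0.00068) = 234.05 Hz

tau = 0.68 ms, fc = 234.05 Hz


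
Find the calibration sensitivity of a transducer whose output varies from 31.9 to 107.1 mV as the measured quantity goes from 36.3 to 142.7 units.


Sensitivity = (y2 - y1) / (x2 - x1).
S = (107.1 - 31.9) / (142.7 - 36.3)
S = 75.2 / 106.4
S = 0.7068 mV/unit

0.7068 mV/unit


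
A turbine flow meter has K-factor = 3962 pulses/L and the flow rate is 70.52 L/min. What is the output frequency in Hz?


Frequency = K * Q / 60 (converting L/min to L/s).
f = 3962 * 70.52 / 60
f = 279400.24 / 60
f = 4656.67 Hz

4656.67 Hz


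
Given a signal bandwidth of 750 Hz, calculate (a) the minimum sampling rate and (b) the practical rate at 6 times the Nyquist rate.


By Nyquist theorem, fs_min = 2 * fmax.
fs_min = 2 * 750 = 1500 Hz
Practical rate = 6 * fs_min = 6 * 1500 = 9000 Hz

fs_min = 1500 Hz, fs_practical = 9000 Hz


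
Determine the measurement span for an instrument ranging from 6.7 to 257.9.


Span = upper range - lower range.
Span = 257.9 - (6.7)
Span = 251.2

251.2


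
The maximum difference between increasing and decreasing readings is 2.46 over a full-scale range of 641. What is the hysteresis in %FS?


Hysteresis = (max difference / full scale) * 100%.
H = (2.46 / 641) * 100
H = 0.384 %FS

0.384 %FS


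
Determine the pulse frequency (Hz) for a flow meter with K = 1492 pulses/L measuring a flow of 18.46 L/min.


Frequency = K * Q / 60 (converting L/min to L/s).
f = 1492 * 18.46 / 60
f = 27542.32 / 60
f = 459.04 Hz

459.04 Hz


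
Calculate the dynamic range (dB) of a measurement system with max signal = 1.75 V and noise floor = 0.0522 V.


Dynamic range = 20 * log10(Vmax / Vnoise).
DR = 20 * log10(1.75 / 0.0522)
DR = 20 * log10(33.52)
DR = 30.51 dB

30.51 dB


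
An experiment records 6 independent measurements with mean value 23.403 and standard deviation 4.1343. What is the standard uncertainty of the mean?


The standard uncertainty for Type A evaluation is u = s / sqrt(n).
u = 4.1343 / sqrt(6)
u = 4.1343 / 2.4495
u = 1.6878

1.6878


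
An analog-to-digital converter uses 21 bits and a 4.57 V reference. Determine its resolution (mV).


The resolution (LSB) of an ADC is Vref / 2^n.
LSB = 4.57 / 2^21
LSB = 4.57 / 2097152
LSB = 2.18e-06 V = 0.00217915 mV

0.00217915 mV


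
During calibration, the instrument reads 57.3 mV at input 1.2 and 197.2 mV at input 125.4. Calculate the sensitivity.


Sensitivity = (y2 - y1) / (x2 - x1).
S = (197.2 - 57.3) / (125.4 - 1.2)
S = 139.9 / 124.2
S = 1.1264 mV/unit

1.1264 mV/unit


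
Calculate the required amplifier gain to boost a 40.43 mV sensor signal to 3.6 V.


Gain = Vout / Vin (converting to same units).
G = 3.6 V / 40.43 mV
G = 3600.0 mV / 40.43 mV
G = 89.04

89.04


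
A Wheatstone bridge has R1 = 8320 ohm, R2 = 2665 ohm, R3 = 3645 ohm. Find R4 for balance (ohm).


At balance: R1*R4 = R2*R3, so R4 = R2*R3/R1.
R4 = 2665 * 3645 / 8320
R4 = 9713925 / 8320
R4 = 1167.54 ohm

1167.54 ohm


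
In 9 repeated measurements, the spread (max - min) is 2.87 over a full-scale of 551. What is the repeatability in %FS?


Repeatability = (spread / full scale) * 100%.
R = (2.87 / 551) * 100
R = 0.521 %FS

0.521 %FS


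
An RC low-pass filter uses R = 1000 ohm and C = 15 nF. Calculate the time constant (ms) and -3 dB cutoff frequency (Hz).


Time constant: tau = R * C.
tau = 1000 * 1.50e-08 = 1.5e-05 s
tau = 0.015 ms
Cutoff frequency: fc = 1 / (2*pi*R*C).
fc = 1 / (2*pi*1.5e-05) = 10610.33 Hz

tau = 0.015 ms, fc = 10610.33 Hz


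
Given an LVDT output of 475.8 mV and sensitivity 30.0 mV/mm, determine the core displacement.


Displacement = Vout / sensitivity.
d = 475.8 / 30.0
d = 15.86 mm

15.86 mm


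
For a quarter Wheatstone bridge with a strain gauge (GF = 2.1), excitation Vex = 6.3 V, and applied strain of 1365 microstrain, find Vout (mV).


Quarter bridge output: Vout = (GF * epsilon * Vex) / 4.
Vout = (2.1 * 1365e-6 * 6.3) / 4
Vout = 0.01805895 / 4 V
Vout = 0.00451474 V = 4.5147 mV

4.5147 mV


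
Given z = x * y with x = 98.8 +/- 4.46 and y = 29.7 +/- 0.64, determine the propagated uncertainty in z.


For a product z = x*y, the relative uncertainty is:
uz/z = sqrt((ux/x)^2 + (uy/y)^2)
Relative uncertainties: ux/x = 4.46/98.8 = 0.045142
uy/y = 0.64/29.7 = 0.021549
z = 98.8 * 29.7 = 2934.4
uz = 2934.4 * sqrt(0.045142^2 + 0.021549^2) = 146.78

146.78


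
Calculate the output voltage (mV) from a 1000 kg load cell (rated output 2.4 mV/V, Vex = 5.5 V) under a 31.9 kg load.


Vout = rated_output * Vex * (load / capacity).
Vout = 2.4 * 5.5 * (31.9 / 1000)
Vout = 2.4 * 5.5 * 0.0319
Vout = 0.421 mV

0.421 mV


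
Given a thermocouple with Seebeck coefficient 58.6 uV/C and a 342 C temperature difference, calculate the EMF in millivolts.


The thermocouple output V = sensitivity * dT.
V = 58.6 uV/C * 342 C
V = 20041.2 uV
V = 20.041 mV

20.041 mV


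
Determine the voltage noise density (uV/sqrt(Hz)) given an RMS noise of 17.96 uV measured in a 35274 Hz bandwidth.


Noise spectral density = Vrms / sqrt(BW).
NSD = 17.96 / sqrt(35274)
NSD = 17.96 / 187.8137
NSD = 0.0956 uV/sqrt(Hz)

0.0956 uV/sqrt(Hz)


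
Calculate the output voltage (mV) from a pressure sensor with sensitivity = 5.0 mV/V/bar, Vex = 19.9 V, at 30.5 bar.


Output = sensitivity * Vex * P.
Vout = 5.0 * 19.9 * 30.5
Vout = 99.5 * 30.5
Vout = 3034.75 mV

3034.75 mV


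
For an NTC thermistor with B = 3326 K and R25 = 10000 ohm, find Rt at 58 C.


NTC thermistor equation: Rt = R25 * exp(B * (1/T - 1/T25)).
T in Kelvin: 331.15 K, T25 = 298.15 K
1/T - 1/T25 = 1/331.15 - 1/298.15 = -0.00033424
B * (1/T - 1/T25) = 3326 * -0.00033424 = -1.1117
Rt = 10000 * exp(-1.1117) = 3290.1 ohm

3290.1 ohm


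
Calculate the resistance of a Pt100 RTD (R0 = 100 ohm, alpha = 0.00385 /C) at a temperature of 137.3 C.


The RTD equation: Rt = R0 * (1 + alpha * T).
Rt = 100 * (1 + 0.00385 * 137.3)
Rt = 100 * (1 + 0.528605)
Rt = 100 * 1.528605
Rt = 152.861 ohm

152.861 ohm


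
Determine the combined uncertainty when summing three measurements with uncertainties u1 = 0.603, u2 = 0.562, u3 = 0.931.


For a sum of independent quantities, uc = sqrt(u1^2 + u2^2 + u3^2).
uc = sqrt(0.603^2 + 0.562^2 + 0.931^2)
uc = sqrt(0.363609 + 0.315844 + 0.866761)
uc = 1.2435

1.2435


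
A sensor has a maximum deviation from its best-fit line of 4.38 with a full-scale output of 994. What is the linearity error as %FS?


Linearity error = (max deviation / full scale) * 100%.
Linearity = (4.38 / 994) * 100
Linearity = 0.441 %FS

0.441 %FS


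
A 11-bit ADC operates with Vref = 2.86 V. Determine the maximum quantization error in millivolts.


The maximum quantization error is +/- LSB/2.
LSB = Vref / 2^n = 2.86 / 2048 = 0.00139648 V
Max error = LSB / 2 = 0.00139648 / 2 = 0.00069824 V
Max error = 0.6982 mV

0.6982 mV


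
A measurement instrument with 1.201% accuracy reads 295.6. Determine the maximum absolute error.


Absolute error = (accuracy% / 100) * reading.
Error = (1.201 / 100) * 295.6
Error = 0.01201 * 295.6
Error = 3.5502

3.5502


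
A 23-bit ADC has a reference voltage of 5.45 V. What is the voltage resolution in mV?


The resolution (LSB) of an ADC is Vref / 2^n.
LSB = 5.45 / 2^23
LSB = 5.45 / 8388608
LSB = 6.5e-07 V = 0.00064969 mV

0.00064969 mV


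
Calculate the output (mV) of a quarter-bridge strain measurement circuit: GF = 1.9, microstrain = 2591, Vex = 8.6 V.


Quarter bridge output: Vout = (GF * epsilon * Vex) / 4.
Vout = (1.9 * 2591e-6 * 8.6) / 4
Vout = 0.04233694 / 4 V
Vout = 0.01058423 V = 10.5842 mV

10.5842 mV


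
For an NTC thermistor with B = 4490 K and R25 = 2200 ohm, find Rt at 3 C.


NTC thermistor equation: Rt = R25 * exp(B * (1/T - 1/T25)).
T in Kelvin: 276.15 K, T25 = 298.15 K
1/T - 1/T25 = 1/276.15 - 1/298.15 = 0.0002672
B * (1/T - 1/T25) = 4490 * 0.0002672 = 1.1997
Rt = 2200 * exp(1.1997) = 7302.4 ohm

7302.4 ohm


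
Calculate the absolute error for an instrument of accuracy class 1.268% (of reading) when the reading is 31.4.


Absolute error = (accuracy% / 100) * reading.
Error = (1.268 / 100) * 31.4
Error = 0.01268 * 31.4
Error = 0.3982

0.3982


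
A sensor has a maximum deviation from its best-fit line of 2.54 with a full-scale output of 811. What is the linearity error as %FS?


Linearity error = (max deviation / full scale) * 100%.
Linearity = (2.54 / 811) * 100
Linearity = 0.313 %FS

0.313 %FS


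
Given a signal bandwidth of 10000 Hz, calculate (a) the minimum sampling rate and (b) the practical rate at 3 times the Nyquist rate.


By Nyquist theorem, fs_min = 2 * fmax.
fs_min = 2 * 10000 = 20000 Hz
Practical rate = 3 * fs_min = 3 * 20000 = 60000 Hz

fs_min = 20000 Hz, fs_practical = 60000 Hz


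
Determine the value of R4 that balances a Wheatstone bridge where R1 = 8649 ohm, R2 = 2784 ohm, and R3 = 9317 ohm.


At balance: R1*R4 = R2*R3, so R4 = R2*R3/R1.
R4 = 2784 * 9317 / 8649
R4 = 25938528 / 8649
R4 = 2999.02 ohm

2999.02 ohm


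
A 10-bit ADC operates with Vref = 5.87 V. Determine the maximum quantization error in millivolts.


The maximum quantization error is +/- LSB/2.
LSB = Vref / 2^n = 5.87 / 1024 = 0.00573242 V
Max error = LSB / 2 = 0.00573242 / 2 = 0.00286621 V
Max error = 2.8662 mV

2.8662 mV


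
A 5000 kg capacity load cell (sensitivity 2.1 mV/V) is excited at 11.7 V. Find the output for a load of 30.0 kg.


Vout = rated_output * Vex * (load / capacity).
Vout = 2.1 * 11.7 * (30.0 / 5000)
Vout = 2.1 * 11.7 * 0.006
Vout = 0.147 mV

0.147 mV


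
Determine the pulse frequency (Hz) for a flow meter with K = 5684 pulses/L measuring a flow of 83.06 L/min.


Frequency = K * Q / 60 (converting L/min to L/s).
f = 5684 * 83.06 / 60
f = 472113.04 / 60
f = 7868.55 Hz

7868.55 Hz


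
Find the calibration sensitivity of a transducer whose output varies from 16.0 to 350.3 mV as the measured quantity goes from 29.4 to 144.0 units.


Sensitivity = (y2 - y1) / (x2 - x1).
S = (350.3 - 16.0) / (144.0 - 29.4)
S = 334.3 / 114.6
S = 2.9171 mV/unit

2.9171 mV/unit


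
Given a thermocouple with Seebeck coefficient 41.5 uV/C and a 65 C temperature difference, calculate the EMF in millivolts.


The thermocouple output V = sensitivity * dT.
V = 41.5 uV/C * 65 C
V = 2697.5 uV
V = 2.697 mV

2.697 mV


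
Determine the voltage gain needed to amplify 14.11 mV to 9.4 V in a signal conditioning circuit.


Gain = Vout / Vin (converting to same units).
G = 9.4 V / 14.11 mV
G = 9400.0 mV / 14.11 mV
G = 666.19

666.19


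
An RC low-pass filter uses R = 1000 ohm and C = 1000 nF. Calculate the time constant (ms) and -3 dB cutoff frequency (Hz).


Time constant: tau = R * C.
tau = 1000 * 1.00e-06 = 0.001 s
tau = 1.0 ms
Cutoff frequency: fc = 1 / (2*pi*R*C).
fc = 1 / (2*pi*0.001) = 159.15 Hz

tau = 1.0 ms, fc = 159.15 Hz


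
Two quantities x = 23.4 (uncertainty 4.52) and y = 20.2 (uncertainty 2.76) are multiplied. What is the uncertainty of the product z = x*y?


For a product z = x*y, the relative uncertainty is:
uz/z = sqrt((ux/x)^2 + (uy/y)^2)
Relative uncertainties: ux/x = 4.52/23.4 = 0.193162
uy/y = 2.76/20.2 = 0.136634
z = 23.4 * 20.2 = 472.7
uz = 472.7 * sqrt(0.193162^2 + 0.136634^2) = 111.837

111.837


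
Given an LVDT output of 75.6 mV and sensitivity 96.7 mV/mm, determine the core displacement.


Displacement = Vout / sensitivity.
d = 75.6 / 96.7
d = 0.782 mm

0.782 mm


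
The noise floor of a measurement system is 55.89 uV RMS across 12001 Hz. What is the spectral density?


Noise spectral density = Vrms / sqrt(BW).
NSD = 55.89 / sqrt(12001)
NSD = 55.89 / 109.5491
NSD = 0.5102 uV/sqrt(Hz)

0.5102 uV/sqrt(Hz)


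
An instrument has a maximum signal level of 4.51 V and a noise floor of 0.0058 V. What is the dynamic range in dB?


Dynamic range = 20 * log10(Vmax / Vnoise).
DR = 20 * log10(4.51 / 0.0058)
DR = 20 * log10(777.59)
DR = 57.81 dB

57.81 dB


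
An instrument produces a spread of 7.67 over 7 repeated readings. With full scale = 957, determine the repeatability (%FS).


Repeatability = (spread / full scale) * 100%.
R = (7.67 / 957) * 100
R = 0.801 %FS

0.801 %FS


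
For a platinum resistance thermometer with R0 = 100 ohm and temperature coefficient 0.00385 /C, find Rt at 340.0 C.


The RTD equation: Rt = R0 * (1 + alpha * T).
Rt = 100 * (1 + 0.00385 * 340.0)
Rt = 100 * (1 + 1.309)
Rt = 100 * 2.309
Rt = 230.9 ohm

230.9 ohm


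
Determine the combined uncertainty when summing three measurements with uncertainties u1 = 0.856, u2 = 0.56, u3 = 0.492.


For a sum of independent quantities, uc = sqrt(u1^2 + u2^2 + u3^2).
uc = sqrt(0.856^2 + 0.56^2 + 0.492^2)
uc = sqrt(0.732736 + 0.3136 + 0.242064)
uc = 1.1351

1.1351


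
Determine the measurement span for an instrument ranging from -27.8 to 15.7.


Span = upper range - lower range.
Span = 15.7 - (-27.8)
Span = 43.5

43.5


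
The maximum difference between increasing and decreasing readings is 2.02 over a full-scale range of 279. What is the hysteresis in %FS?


Hysteresis = (max difference / full scale) * 100%.
H = (2.02 / 279) * 100
H = 0.724 %FS

0.724 %FS


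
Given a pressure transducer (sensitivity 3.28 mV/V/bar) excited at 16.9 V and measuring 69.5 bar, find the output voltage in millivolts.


Output = sensitivity * Vex * P.
Vout = 3.28 * 16.9 * 69.5
Vout = 55.432 * 69.5
Vout = 3852.52 mV

3852.52 mV


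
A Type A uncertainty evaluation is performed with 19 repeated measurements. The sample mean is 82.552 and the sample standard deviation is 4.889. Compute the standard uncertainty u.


The standard uncertainty for Type A evaluation is u = s / sqrt(n).
u = 4.889 / sqrt(19)
u = 4.889 / 4.3589
u = 1.1216

1.1216


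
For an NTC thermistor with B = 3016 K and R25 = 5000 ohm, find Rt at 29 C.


NTC thermistor equation: Rt = R25 * exp(B * (1/T - 1/T25)).
T in Kelvin: 302.15 K, T25 = 298.15 K
1/T - 1/T25 = 1/302.15 - 1/298.15 = -4.44e-05
B * (1/T - 1/T25) = 3016 * -4.44e-05 = -0.1339
Rt = 5000 * exp(-0.1339) = 4373.3 ohm

4373.3 ohm


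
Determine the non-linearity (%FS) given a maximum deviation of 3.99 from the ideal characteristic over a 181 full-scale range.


Linearity error = (max deviation / full scale) * 100%.
Linearity = (3.99 / 181) * 100
Linearity = 2.204 %FS

2.204 %FS


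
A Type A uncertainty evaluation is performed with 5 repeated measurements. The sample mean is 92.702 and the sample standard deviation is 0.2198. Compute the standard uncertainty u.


The standard uncertainty for Type A evaluation is u = s / sqrt(n).
u = 0.2198 / sqrt(5)
u = 0.2198 / 2.2361
u = 0.0983

0.0983


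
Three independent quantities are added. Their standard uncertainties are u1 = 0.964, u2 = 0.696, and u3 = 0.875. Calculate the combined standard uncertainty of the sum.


For a sum of independent quantities, uc = sqrt(u1^2 + u2^2 + u3^2).
uc = sqrt(0.964^2 + 0.696^2 + 0.875^2)
uc = sqrt(0.929296 + 0.484416 + 0.765625)
uc = 1.4763

1.4763


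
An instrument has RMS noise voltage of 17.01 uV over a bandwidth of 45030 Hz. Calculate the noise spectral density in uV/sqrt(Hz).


Noise spectral density = Vrms / sqrt(BW).
NSD = 17.01 / sqrt(45030)
NSD = 17.01 / 212.2027
NSD = 0.0802 uV/sqrt(Hz)

0.0802 uV/sqrt(Hz)


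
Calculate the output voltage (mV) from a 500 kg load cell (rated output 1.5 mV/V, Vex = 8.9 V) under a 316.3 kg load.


Vout = rated_output * Vex * (load / capacity).
Vout = 1.5 * 8.9 * (316.3 / 500)
Vout = 1.5 * 8.9 * 0.6326
Vout = 8.445 mV

8.445 mV


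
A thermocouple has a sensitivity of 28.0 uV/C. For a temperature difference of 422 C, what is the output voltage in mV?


The thermocouple output V = sensitivity * dT.
V = 28.0 uV/C * 422 C
V = 11816.0 uV
V = 11.816 mV

11.816 mV


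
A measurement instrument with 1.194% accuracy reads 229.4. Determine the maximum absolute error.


Absolute error = (accuracy% / 100) * reading.
Error = (1.194 / 100) * 229.4
Error = 0.01194 * 229.4
Error = 2.739

2.739


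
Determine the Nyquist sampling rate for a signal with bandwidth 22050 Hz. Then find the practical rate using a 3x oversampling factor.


By Nyquist theorem, fs_min = 2 * fmax.
fs_min = 2 * 22050 = 44100 Hz
Practical rate = 3 * fs_min = 3 * 44100 = 132300 Hz

fs_min = 44100 Hz, fs_practical = 132300 Hz


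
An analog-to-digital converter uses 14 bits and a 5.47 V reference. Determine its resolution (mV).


The resolution (LSB) of an ADC is Vref / 2^n.
LSB = 5.47 / 2^14
LSB = 5.47 / 16384
LSB = 0.00033386 V = 0.3338623 mV

0.3338623 mV


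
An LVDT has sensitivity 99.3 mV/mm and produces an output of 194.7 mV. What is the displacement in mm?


Displacement = Vout / sensitivity.
d = 194.7 / 99.3
d = 1.961 mm

1.961 mm


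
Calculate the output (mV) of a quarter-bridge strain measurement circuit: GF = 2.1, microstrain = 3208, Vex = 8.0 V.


Quarter bridge output: Vout = (GF * epsilon * Vex) / 4.
Vout = (2.1 * 3208e-6 * 8.0) / 4
Vout = 0.0538944 / 4 V
Vout = 0.0134736 V = 13.4736 mV

13.4736 mV


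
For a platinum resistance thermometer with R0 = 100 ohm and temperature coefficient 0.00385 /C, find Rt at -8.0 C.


The RTD equation: Rt = R0 * (1 + alpha * T).
Rt = 100 * (1 + 0.00385 * -8.0)
Rt = 100 * (1 + -0.0308)
Rt = 100 * 0.9692
Rt = 96.92 ohm

96.92 ohm


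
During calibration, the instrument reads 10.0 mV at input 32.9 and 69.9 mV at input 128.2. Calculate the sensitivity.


Sensitivity = (y2 - y1) / (x2 - x1).
S = (69.9 - 10.0) / (128.2 - 32.9)
S = 59.9 / 95.3
S = 0.6285 mV/unit

0.6285 mV/unit


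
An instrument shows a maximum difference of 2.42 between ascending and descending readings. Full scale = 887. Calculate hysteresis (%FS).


Hysteresis = (max difference / full scale) * 100%.
H = (2.42 / 887) * 100
H = 0.273 %FS

0.273 %FS


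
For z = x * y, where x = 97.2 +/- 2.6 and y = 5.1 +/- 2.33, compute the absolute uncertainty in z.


For a product z = x*y, the relative uncertainty is:
uz/z = sqrt((ux/x)^2 + (uy/y)^2)
Relative uncertainties: ux/x = 2.6/97.2 = 0.026749
uy/y = 2.33/5.1 = 0.456863
z = 97.2 * 5.1 = 495.7
uz = 495.7 * sqrt(0.026749^2 + 0.456863^2) = 226.864

226.864


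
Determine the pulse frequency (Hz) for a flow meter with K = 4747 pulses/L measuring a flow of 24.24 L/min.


Frequency = K * Q / 60 (converting L/min to L/s).
f = 4747 * 24.24 / 60
f = 115067.28 / 60
f = 1917.79 Hz

1917.79 Hz


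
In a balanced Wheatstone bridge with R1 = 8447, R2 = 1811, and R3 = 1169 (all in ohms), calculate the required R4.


At balance: R1*R4 = R2*R3, so R4 = R2*R3/R1.
R4 = 1811 * 1169 / 8447
R4 = 2117059 / 8447
R4 = 250.63 ohm

250.63 ohm


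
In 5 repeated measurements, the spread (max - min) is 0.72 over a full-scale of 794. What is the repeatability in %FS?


Repeatability = (spread / full scale) * 100%.
R = (0.72 / 794) * 100
R = 0.091 %FS

0.091 %FS


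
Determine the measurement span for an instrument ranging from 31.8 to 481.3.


Span = upper range - lower range.
Span = 481.3 - (31.8)
Span = 449.5

449.5


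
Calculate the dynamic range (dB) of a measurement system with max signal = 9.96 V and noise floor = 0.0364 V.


Dynamic range = 20 * log10(Vmax / Vnoise).
DR = 20 * log10(9.96 / 0.0364)
DR = 20 * log10(273.63)
DR = 48.74 dB

48.74 dB


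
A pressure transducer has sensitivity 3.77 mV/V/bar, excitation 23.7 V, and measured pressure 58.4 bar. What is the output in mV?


Output = sensitivity * Vex * P.
Vout = 3.77 * 23.7 * 58.4
Vout = 89.349 * 58.4
Vout = 5217.98 mV

5217.98 mV


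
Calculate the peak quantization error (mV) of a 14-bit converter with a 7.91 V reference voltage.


The maximum quantization error is +/- LSB/2.
LSB = Vref / 2^n = 7.91 / 16384 = 0.00048279 V
Max error = LSB / 2 = 0.00048279 / 2 = 0.00024139 V
Max error = 0.2414 mV

0.2414 mV


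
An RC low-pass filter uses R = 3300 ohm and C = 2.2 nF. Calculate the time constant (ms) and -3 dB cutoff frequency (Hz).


Time constant: tau = R * C.
tau = 3300 * 2.20e-09 = 7.26e-06 s
tau = 0.0073 ms
Cutoff frequency: fc = 1 / (2*pi*R*C).
fc = 1 / (2*pi*7.26e-06) = 21922.17 Hz

tau = 0.0073 ms, fc = 21922.17 Hz


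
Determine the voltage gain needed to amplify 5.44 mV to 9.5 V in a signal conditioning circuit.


Gain = Vout / Vin (converting to same units).
G = 9.5 V / 5.44 mV
G = 9500.0 mV / 5.44 mV
G = 1746.32

1746.32


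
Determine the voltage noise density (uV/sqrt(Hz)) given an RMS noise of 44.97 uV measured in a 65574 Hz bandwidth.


Noise spectral density = Vrms / sqrt(BW).
NSD = 44.97 / sqrt(65574)
NSD = 44.97 / 256.0742
NSD = 0.1756 uV/sqrt(Hz)

0.1756 uV/sqrt(Hz)


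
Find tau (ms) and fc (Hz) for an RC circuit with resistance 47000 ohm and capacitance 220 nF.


Time constant: tau = R * C.
tau = 47000 * 2.20e-07 = 0.01034 s
tau = 10.34 ms
Cutoff frequency: fc = 1 / (2*pi*R*C).
fc = 1 / (2*pi*0.01034) = 15.39 Hz

tau = 10.34 ms, fc = 15.39 Hz


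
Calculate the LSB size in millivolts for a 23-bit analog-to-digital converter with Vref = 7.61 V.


The resolution (LSB) of an ADC is Vref / 2^n.
LSB = 7.61 / 2^23
LSB = 7.61 / 8388608
LSB = 9.1e-07 V = 0.00090718 mV

0.00090718 mV


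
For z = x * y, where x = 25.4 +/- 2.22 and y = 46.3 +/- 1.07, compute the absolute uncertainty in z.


For a product z = x*y, the relative uncertainty is:
uz/z = sqrt((ux/x)^2 + (uy/y)^2)
Relative uncertainties: ux/x = 2.22/25.4 = 0.087402
uy/y = 1.07/46.3 = 0.02311
z = 25.4 * 46.3 = 1176.0
uz = 1176.0 * sqrt(0.087402^2 + 0.02311^2) = 106.318

106.318


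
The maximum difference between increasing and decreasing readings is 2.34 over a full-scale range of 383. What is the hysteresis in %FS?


Hysteresis = (max difference / full scale) * 100%.
H = (2.34 / 383) * 100
H = 0.611 %FS

0.611 %FS


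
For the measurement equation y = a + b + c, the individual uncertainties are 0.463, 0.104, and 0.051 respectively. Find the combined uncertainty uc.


For a sum of independent quantities, uc = sqrt(u1^2 + u2^2 + u3^2).
uc = sqrt(0.463^2 + 0.104^2 + 0.051^2)
uc = sqrt(0.214369 + 0.010816 + 0.002601)
uc = 0.4773

0.4773


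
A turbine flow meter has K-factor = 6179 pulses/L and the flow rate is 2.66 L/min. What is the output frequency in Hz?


Frequency = K * Q / 60 (converting L/min to L/s).
f = 6179 * 2.66 / 60
f = 16436.14 / 60
f = 273.94 Hz

273.94 Hz


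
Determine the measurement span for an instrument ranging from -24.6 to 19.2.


Span = upper range - lower range.
Span = 19.2 - (-24.6)
Span = 43.8

43.8


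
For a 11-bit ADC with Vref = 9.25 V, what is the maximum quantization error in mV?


The maximum quantization error is +/- LSB/2.
LSB = Vref / 2^n = 9.25 / 2048 = 0.0045166 V
Max error = LSB / 2 = 0.0045166 / 2 = 0.0022583 V
Max error = 2.2583 mV

2.2583 mV


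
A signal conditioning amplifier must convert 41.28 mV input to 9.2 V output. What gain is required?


Gain = Vout / Vin (converting to same units).
G = 9.2 V / 41.28 mV
G = 9200.0 mV / 41.28 mV
G = 222.87

222.87


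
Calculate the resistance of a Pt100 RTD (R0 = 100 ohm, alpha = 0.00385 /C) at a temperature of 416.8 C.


The RTD equation: Rt = R0 * (1 + alpha * T).
Rt = 100 * (1 + 0.00385 * 416.8)
Rt = 100 * (1 + 1.60468)
Rt = 100 * 2.60468
Rt = 260.468 ohm

260.468 ohm


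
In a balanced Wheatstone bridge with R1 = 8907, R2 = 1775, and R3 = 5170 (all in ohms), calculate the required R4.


At balance: R1*R4 = R2*R3, so R4 = R2*R3/R1.
R4 = 1775 * 5170 / 8907
R4 = 9176750 / 8907
R4 = 1030.29 ohm

1030.29 ohm


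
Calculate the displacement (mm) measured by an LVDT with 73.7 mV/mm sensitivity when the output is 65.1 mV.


Displacement = Vout / sensitivity.
d = 65.1 / 73.7
d = 0.883 mm

0.883 mm


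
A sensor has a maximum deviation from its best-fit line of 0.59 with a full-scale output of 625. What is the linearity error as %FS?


Linearity error = (max deviation / full scale) * 100%.
Linearity = (0.59 / 625) * 100
Linearity = 0.094 %FS

0.094 %FS


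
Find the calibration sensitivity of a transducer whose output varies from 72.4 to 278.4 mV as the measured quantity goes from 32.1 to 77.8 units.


Sensitivity = (y2 - y1) / (x2 - x1).
S = (278.4 - 72.4) / (77.8 - 32.1)
S = 206.0 / 45.7
S = 4.5077 mV/unit

4.5077 mV/unit


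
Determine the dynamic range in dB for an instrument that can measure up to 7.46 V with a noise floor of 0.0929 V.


Dynamic range = 20 * log10(Vmax / Vnoise).
DR = 20 * log10(7.46 / 0.0929)
DR = 20 * log10(80.3)
DR = 38.09 dB

38.09 dB


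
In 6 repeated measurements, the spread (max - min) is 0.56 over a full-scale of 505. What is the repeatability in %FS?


Repeatability = (spread / full scale) * 100%.
R = (0.56 / 505) * 100
R = 0.111 %FS

0.111 %FS


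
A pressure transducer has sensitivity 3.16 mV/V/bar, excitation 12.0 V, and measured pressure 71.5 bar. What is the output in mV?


Output = sensitivity * Vex * P.
Vout = 3.16 * 12.0 * 71.5
Vout = 37.92 * 71.5
Vout = 2711.28 mV

2711.28 mV


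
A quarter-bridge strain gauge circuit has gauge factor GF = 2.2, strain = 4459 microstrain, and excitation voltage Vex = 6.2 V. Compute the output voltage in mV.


Quarter bridge output: Vout = (GF * epsilon * Vex) / 4.
Vout = (2.2 * 4459e-6 * 6.2) / 4
Vout = 0.06082076 / 4 V
Vout = 0.01520519 V = 15.2052 mV

15.2052 mV


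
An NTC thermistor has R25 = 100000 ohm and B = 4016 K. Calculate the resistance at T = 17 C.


NTC thermistor equation: Rt = R25 * exp(B * (1/T - 1/T25)).
T in Kelvin: 290.15 K, T25 = 298.15 K
1/T - 1/T25 = 1/290.15 - 1/298.15 = 9.248e-05
B * (1/T - 1/T25) = 4016 * 9.248e-05 = 0.3714
Rt = 100000 * exp(0.3714) = 144974.4 ohm

144974.4 ohm


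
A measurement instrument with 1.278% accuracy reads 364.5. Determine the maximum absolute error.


Absolute error = (accuracy% / 100) * reading.
Error = (1.278 / 100) * 364.5
Error = 0.01278 * 364.5
Error = 4.6583

4.6583


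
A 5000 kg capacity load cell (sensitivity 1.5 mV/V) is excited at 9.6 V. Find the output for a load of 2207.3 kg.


Vout = rated_output * Vex * (load / capacity).
Vout = 1.5 * 9.6 * (2207.3 / 5000)
Vout = 1.5 * 9.6 * 0.44146
Vout = 6.357 mV

6.357 mV


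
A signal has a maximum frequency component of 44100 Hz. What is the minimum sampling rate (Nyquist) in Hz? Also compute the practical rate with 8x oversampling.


By Nyquist theorem, fs_min = 2 * fmax.
fs_min = 2 * 44100 = 88200 Hz
Practical rate = 8 * fs_min = 8 * 88200 = 705600 Hz

fs_min = 88200 Hz, fs_practical = 705600 Hz


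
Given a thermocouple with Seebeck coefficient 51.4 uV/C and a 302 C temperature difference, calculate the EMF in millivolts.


The thermocouple output V = sensitivity * dT.
V = 51.4 uV/C * 302 C
V = 15522.8 uV
V = 15.523 mV

15.523 mV


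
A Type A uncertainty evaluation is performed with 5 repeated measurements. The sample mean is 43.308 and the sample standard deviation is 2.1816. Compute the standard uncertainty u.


The standard uncertainty for Type A evaluation is u = s / sqrt(n).
u = 2.1816 / sqrt(5)
u = 2.1816 / 2.2361
u = 0.9756

0.9756


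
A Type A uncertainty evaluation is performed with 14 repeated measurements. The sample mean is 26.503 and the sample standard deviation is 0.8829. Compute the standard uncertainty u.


The standard uncertainty for Type A evaluation is u = s / sqrt(n).
u = 0.8829 / sqrt(14)
u = 0.8829 / 3.7417
u = 0.236

0.236


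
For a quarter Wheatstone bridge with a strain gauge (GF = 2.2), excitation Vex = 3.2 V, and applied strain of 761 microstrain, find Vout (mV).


Quarter bridge output: Vout = (GF * epsilon * Vex) / 4.
Vout = (2.2 * 761e-6 * 3.2) / 4
Vout = 0.00535744 / 4 V
Vout = 0.00133936 V = 1.3394 mV

1.3394 mV


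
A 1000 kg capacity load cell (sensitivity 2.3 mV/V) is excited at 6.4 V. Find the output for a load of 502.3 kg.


Vout = rated_output * Vex * (load / capacity).
Vout = 2.3 * 6.4 * (502.3 / 1000)
Vout = 2.3 * 6.4 * 0.5023
Vout = 7.394 mV

7.394 mV


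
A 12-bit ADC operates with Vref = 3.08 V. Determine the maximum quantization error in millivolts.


The maximum quantization error is +/- LSB/2.
LSB = Vref / 2^n = 3.08 / 4096 = 0.00075195 V
Max error = LSB / 2 = 0.00075195 / 2 = 0.00037598 V
Max error = 0.376 mV

0.376 mV


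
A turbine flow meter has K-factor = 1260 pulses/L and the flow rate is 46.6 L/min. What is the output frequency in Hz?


Frequency = K * Q / 60 (converting L/min to L/s).
f = 1260 * 46.6 / 60
f = 58716.0 / 60
f = 978.6 Hz

978.6 Hz


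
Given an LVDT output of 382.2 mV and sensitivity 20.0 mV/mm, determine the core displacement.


Displacement = Vout / sensitivity.
d = 382.2 / 20.0
d = 19.11 mm

19.11 mm


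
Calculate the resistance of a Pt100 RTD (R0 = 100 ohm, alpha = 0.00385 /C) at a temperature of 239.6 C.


The RTD equation: Rt = R0 * (1 + alpha * T).
Rt = 100 * (1 + 0.00385 * 239.6)
Rt = 100 * (1 + 0.92246)
Rt = 100 * 1.92246
Rt = 192.246 ohm

192.246 ohm


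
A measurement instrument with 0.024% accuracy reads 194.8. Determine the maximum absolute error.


Absolute error = (accuracy% / 100) * reading.
Error = (0.024 / 100) * 194.8
Error = 0.00024 * 194.8
Error = 0.0468

0.0468


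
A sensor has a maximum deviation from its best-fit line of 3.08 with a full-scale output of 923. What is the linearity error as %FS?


Linearity error = (max deviation / full scale) * 100%.
Linearity = (3.08 / 923) * 100
Linearity = 0.334 %FS

0.334 %FS
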